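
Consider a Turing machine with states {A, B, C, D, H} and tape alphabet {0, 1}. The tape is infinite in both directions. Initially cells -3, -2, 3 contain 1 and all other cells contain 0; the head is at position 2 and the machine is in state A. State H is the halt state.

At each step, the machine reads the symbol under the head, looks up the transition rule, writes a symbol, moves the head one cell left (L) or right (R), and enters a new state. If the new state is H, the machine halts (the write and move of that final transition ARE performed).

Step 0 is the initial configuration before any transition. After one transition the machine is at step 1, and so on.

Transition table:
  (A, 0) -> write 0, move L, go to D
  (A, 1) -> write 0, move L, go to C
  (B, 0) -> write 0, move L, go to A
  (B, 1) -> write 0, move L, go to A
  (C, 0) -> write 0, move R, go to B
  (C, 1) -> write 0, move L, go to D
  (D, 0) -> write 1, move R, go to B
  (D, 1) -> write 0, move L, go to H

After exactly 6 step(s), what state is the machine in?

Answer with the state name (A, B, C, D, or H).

Step 1: in state A at pos 2, read 0 -> (A,0)->write 0,move L,goto D. Now: state=D, head=1, tape[-4..4]=011000010 (head:      ^)
Step 2: in state D at pos 1, read 0 -> (D,0)->write 1,move R,goto B. Now: state=B, head=2, tape[-4..4]=011001010 (head:       ^)
Step 3: in state B at pos 2, read 0 -> (B,0)->write 0,move L,goto A. Now: state=A, head=1, tape[-4..4]=011001010 (head:      ^)
Step 4: in state A at pos 1, read 1 -> (A,1)->write 0,move L,goto C. Now: state=C, head=0, tape[-4..4]=011000010 (head:     ^)
Step 5: in state C at pos 0, read 0 -> (C,0)->write 0,move R,goto B. Now: state=B, head=1, tape[-4..4]=011000010 (head:      ^)
Step 6: in state B at pos 1, read 0 -> (B,0)->write 0,move L,goto A. Now: state=A, head=0, tape[-4..4]=011000010 (head:     ^)

Answer: A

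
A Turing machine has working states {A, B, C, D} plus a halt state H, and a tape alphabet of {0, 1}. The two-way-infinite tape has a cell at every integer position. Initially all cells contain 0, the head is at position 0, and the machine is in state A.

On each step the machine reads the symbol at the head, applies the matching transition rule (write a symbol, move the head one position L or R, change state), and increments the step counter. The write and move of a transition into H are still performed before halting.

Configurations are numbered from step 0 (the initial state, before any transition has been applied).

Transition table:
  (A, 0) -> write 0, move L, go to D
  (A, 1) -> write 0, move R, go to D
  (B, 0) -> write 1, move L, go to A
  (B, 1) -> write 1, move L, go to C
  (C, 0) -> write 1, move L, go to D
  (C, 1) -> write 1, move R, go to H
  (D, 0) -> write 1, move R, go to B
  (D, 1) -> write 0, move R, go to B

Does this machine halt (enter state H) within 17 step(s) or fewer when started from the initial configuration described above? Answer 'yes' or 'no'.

Answer: yes

Derivation:
Step 1: in state A at pos 0, read 0 -> (A,0)->write 0,move L,goto D. Now: state=D, head=-1, tape[-2..1]=0000 (head:  ^)
Step 2: in state D at pos -1, read 0 -> (D,0)->write 1,move R,goto B. Now: state=B, head=0, tape[-2..1]=0100 (head:   ^)
Step 3: in state B at pos 0, read 0 -> (B,0)->write 1,move L,goto A. Now: state=A, head=-1, tape[-2..1]=0110 (head:  ^)
Step 4: in state A at pos -1, read 1 -> (A,1)->write 0,move R,goto D. Now: state=D, head=0, tape[-2..1]=0010 (head:   ^)
Step 5: in state D at pos 0, read 1 -> (D,1)->write 0,move R,goto B. Now: state=B, head=1, tape[-2..2]=00000 (head:    ^)
Step 6: in state B at pos 1, read 0 -> (B,0)->write 1,move L,goto A. Now: state=A, head=0, tape[-2..2]=00010 (head:   ^)
Step 7: in state A at pos 0, read 0 -> (A,0)->write 0,move L,goto D. Now: state=D, head=-1, tape[-2..2]=00010 (head:  ^)
Step 8: in state D at pos -1, read 0 -> (D,0)->write 1,move R,goto B. Now: state=B, head=0, tape[-2..2]=01010 (head:   ^)
Step 9: in state B at pos 0, read 0 -> (B,0)->write 1,move L,goto A. Now: state=A, head=-1, tape[-2..2]=01110 (head:  ^)
Step 10: in state A at pos -1, read 1 -> (A,1)->write 0,move R,goto D. Now: state=D, head=0, tape[-2..2]=00110 (head:   ^)
Step 11: in state D at pos 0, read 1 -> (D,1)->write 0,move R,goto B. Now: state=B, head=1, tape[-2..2]=00010 (head:    ^)
Step 12: in state B at pos 1, read 1 -> (B,1)->write 1,move L,goto C. Now: state=C, head=0, tape[-2..2]=00010 (head:   ^)
Step 13: in state C at pos 0, read 0 -> (C,0)->write 1,move L,goto D. Now: state=D, head=-1, tape[-2..2]=00110 (head:  ^)
Step 14: in state D at pos -1, read 0 -> (D,0)->write 1,move R,goto B. Now: state=B, head=0, tape[-2..2]=01110 (head:   ^)
Step 15: in state B at pos 0, read 1 -> (B,1)->write 1,move L,goto C. Now: state=C, head=-1, tape[-2..2]=01110 (head:  ^)
Step 16: in state C at pos -1, read 1 -> (C,1)->write 1,move R,goto H. Now: state=H, head=0, tape[-2..2]=01110 (head:   ^)
State H reached at step 16; 16 <= 17 -> yes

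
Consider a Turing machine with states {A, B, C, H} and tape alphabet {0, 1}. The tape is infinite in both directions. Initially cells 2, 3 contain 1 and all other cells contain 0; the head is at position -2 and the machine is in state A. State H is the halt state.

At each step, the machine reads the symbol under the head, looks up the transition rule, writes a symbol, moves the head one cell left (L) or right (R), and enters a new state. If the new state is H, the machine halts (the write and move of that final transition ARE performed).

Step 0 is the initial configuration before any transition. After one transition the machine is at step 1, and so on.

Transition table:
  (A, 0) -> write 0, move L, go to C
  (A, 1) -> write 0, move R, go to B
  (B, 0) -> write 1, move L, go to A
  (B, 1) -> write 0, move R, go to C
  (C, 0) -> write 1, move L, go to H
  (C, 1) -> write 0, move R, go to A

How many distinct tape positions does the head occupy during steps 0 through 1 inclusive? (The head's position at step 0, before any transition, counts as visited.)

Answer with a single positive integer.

Step 1: in state A at pos -2, read 0 -> (A,0)->write 0,move L,goto C. Now: state=C, head=-3, tape[-4..4]=000000110 (head:  ^)
Head positions at steps 0..1: starting at -2, distinct positions visited = {-3, -2} -> 2 position(s)

Answer: 2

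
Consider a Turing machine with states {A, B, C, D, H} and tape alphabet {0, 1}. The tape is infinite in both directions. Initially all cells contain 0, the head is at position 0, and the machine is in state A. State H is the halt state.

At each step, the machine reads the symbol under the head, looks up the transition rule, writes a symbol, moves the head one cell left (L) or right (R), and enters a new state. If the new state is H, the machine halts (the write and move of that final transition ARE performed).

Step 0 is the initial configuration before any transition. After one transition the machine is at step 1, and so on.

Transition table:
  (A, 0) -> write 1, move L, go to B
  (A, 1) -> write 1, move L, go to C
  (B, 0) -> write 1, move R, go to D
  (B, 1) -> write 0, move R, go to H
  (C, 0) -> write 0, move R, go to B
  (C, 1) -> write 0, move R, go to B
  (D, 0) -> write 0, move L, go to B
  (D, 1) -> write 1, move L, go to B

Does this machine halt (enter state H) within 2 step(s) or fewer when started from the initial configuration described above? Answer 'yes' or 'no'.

Answer: no

Derivation:
Step 1: in state A at pos 0, read 0 -> (A,0)->write 1,move L,goto B. Now: state=B, head=-1, tape[-2..1]=0010 (head:  ^)
Step 2: in state B at pos -1, read 0 -> (B,0)->write 1,move R,goto D. Now: state=D, head=0, tape[-2..1]=0110 (head:   ^)
After 2 step(s): state = D (not H) -> not halted within 2 -> no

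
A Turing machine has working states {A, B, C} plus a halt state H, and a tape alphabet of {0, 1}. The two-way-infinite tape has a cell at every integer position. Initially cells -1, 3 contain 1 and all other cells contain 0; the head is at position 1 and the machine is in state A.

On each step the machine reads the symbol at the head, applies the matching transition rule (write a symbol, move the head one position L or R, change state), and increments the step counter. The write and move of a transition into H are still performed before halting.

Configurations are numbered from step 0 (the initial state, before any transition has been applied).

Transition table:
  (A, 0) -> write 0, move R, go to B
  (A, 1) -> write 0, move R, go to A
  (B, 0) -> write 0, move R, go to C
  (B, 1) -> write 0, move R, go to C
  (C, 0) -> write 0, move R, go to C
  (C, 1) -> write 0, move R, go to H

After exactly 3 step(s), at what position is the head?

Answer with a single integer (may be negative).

Answer: 4

Derivation:
Step 1: in state A at pos 1, read 0 -> (A,0)->write 0,move R,goto B. Now: state=B, head=2, tape[-2..4]=0100010 (head:     ^)
Step 2: in state B at pos 2, read 0 -> (B,0)->write 0,move R,goto C. Now: state=C, head=3, tape[-2..4]=0100010 (head:      ^)
Step 3: in state C at pos 3, read 1 -> (C,1)->write 0,move R,goto H. Now: state=H, head=4, tape[-2..5]=01000000 (head:       ^)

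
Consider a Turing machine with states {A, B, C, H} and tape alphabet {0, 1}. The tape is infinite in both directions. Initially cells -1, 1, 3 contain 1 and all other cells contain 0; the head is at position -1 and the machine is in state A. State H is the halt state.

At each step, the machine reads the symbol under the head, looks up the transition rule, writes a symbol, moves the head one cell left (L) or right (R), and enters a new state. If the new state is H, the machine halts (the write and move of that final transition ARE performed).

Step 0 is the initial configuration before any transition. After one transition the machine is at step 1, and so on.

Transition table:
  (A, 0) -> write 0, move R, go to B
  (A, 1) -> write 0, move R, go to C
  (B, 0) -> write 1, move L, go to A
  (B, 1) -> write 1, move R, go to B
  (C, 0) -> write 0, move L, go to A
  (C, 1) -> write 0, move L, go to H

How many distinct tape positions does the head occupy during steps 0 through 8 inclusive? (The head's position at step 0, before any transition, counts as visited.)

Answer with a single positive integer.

Answer: 4

Derivation:
Step 1: in state A at pos -1, read 1 -> (A,1)->write 0,move R,goto C. Now: state=C, head=0, tape[-2..4]=0001010 (head:   ^)
Step 2: in state C at pos 0, read 0 -> (C,0)->write 0,move L,goto A. Now: state=A, head=-1, tape[-2..4]=0001010 (head:  ^)
Step 3: in state A at pos -1, read 0 -> (A,0)->write 0,move R,goto B. Now: state=B, head=0, tape[-2..4]=0001010 (head:   ^)
Step 4: in state B at pos 0, read 0 -> (B,0)->write 1,move L,goto A. Now: state=A, head=-1, tape[-2..4]=0011010 (head:  ^)
Step 5: in state A at pos -1, read 0 -> (A,0)->write 0,move R,goto B. Now: state=B, head=0, tape[-2..4]=0011010 (head:   ^)
Step 6: in state B at pos 0, read 1 -> (B,1)->write 1,move R,goto B. Now: state=B, head=1, tape[-2..4]=0011010 (head:    ^)
Step 7: in state B at pos 1, read 1 -> (B,1)->write 1,move R,goto B. Now: state=B, head=2, tape[-2..4]=0011010 (head:     ^)
Step 8: in state B at pos 2, read 0 -> (B,0)->write 1,move L,goto A. Now: state=A, head=1, tape[-2..4]=0011110 (head:    ^)
Head positions at steps 0..8: starting at -1, distinct positions visited = {-1, 0, 1, 2} -> 4 position(s)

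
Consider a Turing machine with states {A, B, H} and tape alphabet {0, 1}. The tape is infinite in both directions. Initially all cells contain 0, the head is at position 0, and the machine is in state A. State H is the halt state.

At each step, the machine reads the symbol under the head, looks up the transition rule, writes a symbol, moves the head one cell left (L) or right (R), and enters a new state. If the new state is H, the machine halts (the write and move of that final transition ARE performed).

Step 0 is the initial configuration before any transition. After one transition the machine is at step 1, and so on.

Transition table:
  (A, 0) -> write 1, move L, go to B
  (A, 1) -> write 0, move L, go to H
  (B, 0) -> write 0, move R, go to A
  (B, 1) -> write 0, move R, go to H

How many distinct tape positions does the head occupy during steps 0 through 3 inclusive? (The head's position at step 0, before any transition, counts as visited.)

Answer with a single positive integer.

Step 1: in state A at pos 0, read 0 -> (A,0)->write 1,move L,goto B. Now: state=B, head=-1, tape[-2..1]=0010 (head:  ^)
Step 2: in state B at pos -1, read 0 -> (B,0)->write 0,move R,goto A. Now: state=A, head=0, tape[-2..1]=0010 (head:   ^)
Step 3: in state A at pos 0, read 1 -> (A,1)->write 0,move L,goto H. Now: state=H, head=-1, tape[-2..1]=0000 (head:  ^)
Head positions at steps 0..3: starting at 0, distinct positions visited = {-1, 0} -> 2 position(s)

Answer: 2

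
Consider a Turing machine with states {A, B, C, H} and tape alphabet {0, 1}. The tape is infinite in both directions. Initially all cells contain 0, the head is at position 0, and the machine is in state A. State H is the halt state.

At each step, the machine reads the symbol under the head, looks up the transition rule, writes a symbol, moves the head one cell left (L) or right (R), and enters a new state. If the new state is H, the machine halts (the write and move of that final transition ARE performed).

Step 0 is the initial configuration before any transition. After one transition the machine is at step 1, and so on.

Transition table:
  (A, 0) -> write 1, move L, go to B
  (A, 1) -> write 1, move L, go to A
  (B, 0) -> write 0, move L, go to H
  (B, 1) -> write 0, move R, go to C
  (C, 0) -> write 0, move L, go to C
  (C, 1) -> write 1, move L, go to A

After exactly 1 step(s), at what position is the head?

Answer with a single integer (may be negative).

Step 1: in state A at pos 0, read 0 -> (A,0)->write 1,move L,goto B. Now: state=B, head=-1, tape[-2..1]=0010 (head:  ^)

Answer: -1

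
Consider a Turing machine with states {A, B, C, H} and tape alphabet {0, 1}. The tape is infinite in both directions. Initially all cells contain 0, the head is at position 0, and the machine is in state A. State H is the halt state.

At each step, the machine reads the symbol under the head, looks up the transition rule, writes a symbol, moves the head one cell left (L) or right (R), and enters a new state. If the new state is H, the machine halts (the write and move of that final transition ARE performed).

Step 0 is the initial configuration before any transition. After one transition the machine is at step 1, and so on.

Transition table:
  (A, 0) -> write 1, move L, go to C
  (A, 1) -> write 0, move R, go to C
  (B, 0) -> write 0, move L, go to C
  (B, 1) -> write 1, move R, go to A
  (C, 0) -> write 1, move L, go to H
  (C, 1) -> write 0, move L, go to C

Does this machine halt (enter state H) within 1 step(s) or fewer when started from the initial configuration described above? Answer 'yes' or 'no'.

Answer: no

Derivation:
Step 1: in state A at pos 0, read 0 -> (A,0)->write 1,move L,goto C. Now: state=C, head=-1, tape[-2..1]=0010 (head:  ^)
After 1 step(s): state = C (not H) -> not halted within 1 -> no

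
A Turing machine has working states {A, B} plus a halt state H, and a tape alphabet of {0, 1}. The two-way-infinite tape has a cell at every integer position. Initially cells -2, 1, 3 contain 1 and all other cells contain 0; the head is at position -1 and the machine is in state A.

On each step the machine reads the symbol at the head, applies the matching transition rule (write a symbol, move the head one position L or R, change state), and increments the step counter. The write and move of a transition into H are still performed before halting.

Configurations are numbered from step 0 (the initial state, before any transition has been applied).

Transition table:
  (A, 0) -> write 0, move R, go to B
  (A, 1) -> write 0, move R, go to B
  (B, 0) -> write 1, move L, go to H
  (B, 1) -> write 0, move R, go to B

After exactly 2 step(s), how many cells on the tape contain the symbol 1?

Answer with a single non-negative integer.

Step 1: in state A at pos -1, read 0 -> (A,0)->write 0,move R,goto B. Now: state=B, head=0, tape[-3..4]=01001010 (head:    ^)
Step 2: in state B at pos 0, read 0 -> (B,0)->write 1,move L,goto H. Now: state=H, head=-1, tape[-3..4]=01011010 (head:   ^)
Cells containing 1 after step 2: {-2, 0, 1, 3} -> 4 cell(s)

Answer: 4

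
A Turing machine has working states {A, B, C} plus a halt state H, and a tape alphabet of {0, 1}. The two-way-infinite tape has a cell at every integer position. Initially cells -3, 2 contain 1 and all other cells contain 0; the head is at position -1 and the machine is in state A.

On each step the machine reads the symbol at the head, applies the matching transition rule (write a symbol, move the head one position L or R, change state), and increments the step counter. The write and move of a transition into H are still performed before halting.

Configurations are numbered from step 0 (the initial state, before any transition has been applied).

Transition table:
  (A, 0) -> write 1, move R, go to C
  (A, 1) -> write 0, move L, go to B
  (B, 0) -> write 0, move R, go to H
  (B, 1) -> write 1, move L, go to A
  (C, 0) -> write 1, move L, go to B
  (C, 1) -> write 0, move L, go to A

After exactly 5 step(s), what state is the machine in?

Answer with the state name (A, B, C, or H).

Step 1: in state A at pos -1, read 0 -> (A,0)->write 1,move R,goto C. Now: state=C, head=0, tape[-4..3]=01010010 (head:     ^)
Step 2: in state C at pos 0, read 0 -> (C,0)->write 1,move L,goto B. Now: state=B, head=-1, tape[-4..3]=01011010 (head:    ^)
Step 3: in state B at pos -1, read 1 -> (B,1)->write 1,move L,goto A. Now: state=A, head=-2, tape[-4..3]=01011010 (head:   ^)
Step 4: in state A at pos -2, read 0 -> (A,0)->write 1,move R,goto C. Now: state=C, head=-1, tape[-4..3]=01111010 (head:    ^)
Step 5: in state C at pos -1, read 1 -> (C,1)->write 0,move L,goto A. Now: state=A, head=-2, tape[-4..3]=01101010 (head:   ^)

Answer: A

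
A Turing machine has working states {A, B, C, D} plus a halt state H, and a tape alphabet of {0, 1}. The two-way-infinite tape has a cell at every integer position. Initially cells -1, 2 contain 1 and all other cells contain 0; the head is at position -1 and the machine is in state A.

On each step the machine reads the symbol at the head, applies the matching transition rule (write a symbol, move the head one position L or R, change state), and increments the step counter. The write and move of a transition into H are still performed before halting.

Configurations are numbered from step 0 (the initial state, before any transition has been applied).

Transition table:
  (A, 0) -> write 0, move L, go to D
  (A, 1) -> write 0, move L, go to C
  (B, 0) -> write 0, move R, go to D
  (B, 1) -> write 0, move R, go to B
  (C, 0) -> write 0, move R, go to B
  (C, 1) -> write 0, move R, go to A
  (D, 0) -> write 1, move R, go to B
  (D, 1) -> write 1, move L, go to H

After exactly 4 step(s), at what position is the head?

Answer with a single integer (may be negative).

Answer: 1

Derivation:
Step 1: in state A at pos -1, read 1 -> (A,1)->write 0,move L,goto C. Now: state=C, head=-2, tape[-3..3]=0000010 (head:  ^)
Step 2: in state C at pos -2, read 0 -> (C,0)->write 0,move R,goto B. Now: state=B, head=-1, tape[-3..3]=0000010 (head:   ^)
Step 3: in state B at pos -1, read 0 -> (B,0)->write 0,move R,goto D. Now: state=D, head=0, tape[-3..3]=0000010 (head:    ^)
Step 4: in state D at pos 0, read 0 -> (D,0)->write 1,move R,goto B. Now: state=B, head=1, tape[-3..3]=0001010 (head:     ^)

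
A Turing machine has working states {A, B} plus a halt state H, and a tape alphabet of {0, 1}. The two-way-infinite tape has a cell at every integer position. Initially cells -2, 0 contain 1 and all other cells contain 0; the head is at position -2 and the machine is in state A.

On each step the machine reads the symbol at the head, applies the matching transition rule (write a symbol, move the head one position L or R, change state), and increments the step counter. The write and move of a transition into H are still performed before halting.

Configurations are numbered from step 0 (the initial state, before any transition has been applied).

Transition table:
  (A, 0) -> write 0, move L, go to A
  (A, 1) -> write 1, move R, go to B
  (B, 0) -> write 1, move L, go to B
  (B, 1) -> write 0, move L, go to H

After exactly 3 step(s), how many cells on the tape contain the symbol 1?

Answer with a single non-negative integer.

Answer: 2

Derivation:
Step 1: in state A at pos -2, read 1 -> (A,1)->write 1,move R,goto B. Now: state=B, head=-1, tape[-3..1]=01010 (head:   ^)
Step 2: in state B at pos -1, read 0 -> (B,0)->write 1,move L,goto B. Now: state=B, head=-2, tape[-3..1]=01110 (head:  ^)
Step 3: in state B at pos -2, read 1 -> (B,1)->write 0,move L,goto H. Now: state=H, head=-3, tape[-4..1]=000110 (head:  ^)
Cells containing 1 after step 3: {-1, 0} -> 2 cell(s)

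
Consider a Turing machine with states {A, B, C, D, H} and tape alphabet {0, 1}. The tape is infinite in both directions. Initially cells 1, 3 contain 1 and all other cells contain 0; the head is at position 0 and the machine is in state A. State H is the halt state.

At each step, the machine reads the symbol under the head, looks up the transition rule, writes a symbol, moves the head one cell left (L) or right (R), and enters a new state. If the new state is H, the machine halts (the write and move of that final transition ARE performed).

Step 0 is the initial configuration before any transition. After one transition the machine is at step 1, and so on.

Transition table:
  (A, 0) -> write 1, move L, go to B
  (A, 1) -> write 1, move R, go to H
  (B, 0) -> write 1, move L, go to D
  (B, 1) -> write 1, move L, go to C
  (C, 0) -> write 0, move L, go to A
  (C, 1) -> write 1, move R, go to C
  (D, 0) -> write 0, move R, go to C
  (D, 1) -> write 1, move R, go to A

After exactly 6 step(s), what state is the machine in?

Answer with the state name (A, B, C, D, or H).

Step 1: in state A at pos 0, read 0 -> (A,0)->write 1,move L,goto B. Now: state=B, head=-1, tape[-2..4]=0011010 (head:  ^)
Step 2: in state B at pos -1, read 0 -> (B,0)->write 1,move L,goto D. Now: state=D, head=-2, tape[-3..4]=00111010 (head:  ^)
Step 3: in state D at pos -2, read 0 -> (D,0)->write 0,move R,goto C. Now: state=C, head=-1, tape[-3..4]=00111010 (head:   ^)
Step 4: in state C at pos -1, read 1 -> (C,1)->write 1,move R,goto C. Now: state=C, head=0, tape[-3..4]=00111010 (head:    ^)
Step 5: in state C at pos 0, read 1 -> (C,1)->write 1,move R,goto C. Now: state=C, head=1, tape[-3..4]=00111010 (head:     ^)
Step 6: in state C at pos 1, read 1 -> (C,1)->write 1,move R,goto C. Now: state=C, head=2, tape[-3..4]=00111010 (head:      ^)

Answer: C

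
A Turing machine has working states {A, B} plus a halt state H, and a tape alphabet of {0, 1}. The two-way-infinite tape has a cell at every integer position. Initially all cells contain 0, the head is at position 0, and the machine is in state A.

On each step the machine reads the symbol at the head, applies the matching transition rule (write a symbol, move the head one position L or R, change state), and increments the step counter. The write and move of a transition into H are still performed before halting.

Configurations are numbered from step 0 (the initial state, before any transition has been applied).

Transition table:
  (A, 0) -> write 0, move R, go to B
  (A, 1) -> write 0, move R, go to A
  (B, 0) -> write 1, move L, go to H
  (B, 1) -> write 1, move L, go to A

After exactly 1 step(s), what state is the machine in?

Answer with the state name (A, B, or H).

Answer: B

Derivation:
Step 1: in state A at pos 0, read 0 -> (A,0)->write 0,move R,goto B. Now: state=B, head=1, tape[-1..2]=0000 (head:   ^)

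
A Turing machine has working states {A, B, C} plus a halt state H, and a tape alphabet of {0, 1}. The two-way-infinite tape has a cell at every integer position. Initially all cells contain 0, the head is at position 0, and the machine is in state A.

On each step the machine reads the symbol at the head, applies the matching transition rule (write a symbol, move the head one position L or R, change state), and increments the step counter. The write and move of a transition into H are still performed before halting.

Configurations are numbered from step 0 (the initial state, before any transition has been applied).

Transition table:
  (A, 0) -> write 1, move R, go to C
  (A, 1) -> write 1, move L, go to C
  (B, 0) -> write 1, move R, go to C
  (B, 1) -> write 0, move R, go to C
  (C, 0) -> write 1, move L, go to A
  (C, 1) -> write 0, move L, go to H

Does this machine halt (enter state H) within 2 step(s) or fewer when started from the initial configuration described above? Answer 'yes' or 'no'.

Answer: no

Derivation:
Step 1: in state A at pos 0, read 0 -> (A,0)->write 1,move R,goto C. Now: state=C, head=1, tape[-1..2]=0100 (head:   ^)
Step 2: in state C at pos 1, read 0 -> (C,0)->write 1,move L,goto A. Now: state=A, head=0, tape[-1..2]=0110 (head:  ^)
After 2 step(s): state = A (not H) -> not halted within 2 -> no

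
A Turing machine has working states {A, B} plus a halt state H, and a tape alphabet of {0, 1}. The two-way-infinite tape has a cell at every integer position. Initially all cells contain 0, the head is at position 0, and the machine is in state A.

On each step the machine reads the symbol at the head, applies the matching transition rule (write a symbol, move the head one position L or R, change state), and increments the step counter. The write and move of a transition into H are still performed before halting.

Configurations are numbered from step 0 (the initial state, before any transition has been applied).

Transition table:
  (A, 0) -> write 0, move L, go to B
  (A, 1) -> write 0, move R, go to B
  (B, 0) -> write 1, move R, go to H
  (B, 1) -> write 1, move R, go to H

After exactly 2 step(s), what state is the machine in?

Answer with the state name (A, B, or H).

Answer: H

Derivation:
Step 1: in state A at pos 0, read 0 -> (A,0)->write 0,move L,goto B. Now: state=B, head=-1, tape[-2..1]=0000 (head:  ^)
Step 2: in state B at pos -1, read 0 -> (B,0)->write 1,move R,goto H. Now: state=H, head=0, tape[-2..1]=0100 (head:   ^)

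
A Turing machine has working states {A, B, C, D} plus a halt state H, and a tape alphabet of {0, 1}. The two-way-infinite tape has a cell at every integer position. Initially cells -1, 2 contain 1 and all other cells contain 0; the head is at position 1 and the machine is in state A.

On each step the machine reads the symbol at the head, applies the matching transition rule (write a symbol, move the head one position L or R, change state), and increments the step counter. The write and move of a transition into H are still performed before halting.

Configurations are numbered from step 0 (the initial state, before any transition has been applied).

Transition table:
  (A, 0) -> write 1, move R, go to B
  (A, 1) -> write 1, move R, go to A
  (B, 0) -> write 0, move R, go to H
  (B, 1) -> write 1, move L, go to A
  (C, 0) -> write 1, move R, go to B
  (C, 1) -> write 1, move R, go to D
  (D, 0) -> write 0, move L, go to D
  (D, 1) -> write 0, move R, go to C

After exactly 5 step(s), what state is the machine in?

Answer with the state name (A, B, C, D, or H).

Answer: B

Derivation:
Step 1: in state A at pos 1, read 0 -> (A,0)->write 1,move R,goto B. Now: state=B, head=2, tape[-2..3]=010110 (head:     ^)
Step 2: in state B at pos 2, read 1 -> (B,1)->write 1,move L,goto A. Now: state=A, head=1, tape[-2..3]=010110 (head:    ^)
Step 3: in state A at pos 1, read 1 -> (A,1)->write 1,move R,goto A. Now: state=A, head=2, tape[-2..3]=010110 (head:     ^)
Step 4: in state A at pos 2, read 1 -> (A,1)->write 1,move R,goto A. Now: state=A, head=3, tape[-2..4]=0101100 (head:      ^)
Step 5: in state A at pos 3, read 0 -> (A,0)->write 1,move R,goto B. Now: state=B, head=4, tape[-2..5]=01011100 (head:       ^)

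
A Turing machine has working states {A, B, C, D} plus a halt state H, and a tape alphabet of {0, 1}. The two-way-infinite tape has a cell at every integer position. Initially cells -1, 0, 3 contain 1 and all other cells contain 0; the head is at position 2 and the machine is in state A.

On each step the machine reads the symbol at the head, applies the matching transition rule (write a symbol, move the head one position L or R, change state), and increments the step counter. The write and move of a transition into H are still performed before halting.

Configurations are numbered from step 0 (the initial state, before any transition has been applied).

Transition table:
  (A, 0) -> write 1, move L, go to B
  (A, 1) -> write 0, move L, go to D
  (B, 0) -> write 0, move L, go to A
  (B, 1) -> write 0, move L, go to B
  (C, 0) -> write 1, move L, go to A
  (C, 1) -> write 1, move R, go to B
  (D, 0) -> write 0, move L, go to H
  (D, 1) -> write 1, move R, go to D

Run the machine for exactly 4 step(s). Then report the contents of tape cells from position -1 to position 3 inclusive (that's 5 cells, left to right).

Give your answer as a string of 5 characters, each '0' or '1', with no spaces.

Step 1: in state A at pos 2, read 0 -> (A,0)->write 1,move L,goto B. Now: state=B, head=1, tape[-2..4]=0110110 (head:    ^)
Step 2: in state B at pos 1, read 0 -> (B,0)->write 0,move L,goto A. Now: state=A, head=0, tape[-2..4]=0110110 (head:   ^)
Step 3: in state A at pos 0, read 1 -> (A,1)->write 0,move L,goto D. Now: state=D, head=-1, tape[-2..4]=0100110 (head:  ^)
Step 4: in state D at pos -1, read 1 -> (D,1)->write 1,move R,goto D. Now: state=D, head=0, tape[-2..4]=0100110 (head:   ^)

Answer: 10011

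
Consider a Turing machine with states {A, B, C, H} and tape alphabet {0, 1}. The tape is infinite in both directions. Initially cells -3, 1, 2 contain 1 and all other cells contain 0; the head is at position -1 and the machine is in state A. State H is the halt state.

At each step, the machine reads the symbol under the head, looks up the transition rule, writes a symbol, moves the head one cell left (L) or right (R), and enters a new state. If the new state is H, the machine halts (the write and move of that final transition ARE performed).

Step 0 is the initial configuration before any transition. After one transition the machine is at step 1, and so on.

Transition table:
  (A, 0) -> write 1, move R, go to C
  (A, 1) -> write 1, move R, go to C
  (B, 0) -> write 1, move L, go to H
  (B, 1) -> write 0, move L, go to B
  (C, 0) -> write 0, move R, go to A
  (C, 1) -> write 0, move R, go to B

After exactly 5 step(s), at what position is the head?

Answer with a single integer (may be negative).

Step 1: in state A at pos -1, read 0 -> (A,0)->write 1,move R,goto C. Now: state=C, head=0, tape[-4..3]=01010110 (head:     ^)
Step 2: in state C at pos 0, read 0 -> (C,0)->write 0,move R,goto A. Now: state=A, head=1, tape[-4..3]=01010110 (head:      ^)
Step 3: in state A at pos 1, read 1 -> (A,1)->write 1,move R,goto C. Now: state=C, head=2, tape[-4..3]=01010110 (head:       ^)
Step 4: in state C at pos 2, read 1 -> (C,1)->write 0,move R,goto B. Now: state=B, head=3, tape[-4..4]=010101000 (head:        ^)
Step 5: in state B at pos 3, read 0 -> (B,0)->write 1,move L,goto H. Now: state=H, head=2, tape[-4..4]=010101010 (head:       ^)

Answer: 2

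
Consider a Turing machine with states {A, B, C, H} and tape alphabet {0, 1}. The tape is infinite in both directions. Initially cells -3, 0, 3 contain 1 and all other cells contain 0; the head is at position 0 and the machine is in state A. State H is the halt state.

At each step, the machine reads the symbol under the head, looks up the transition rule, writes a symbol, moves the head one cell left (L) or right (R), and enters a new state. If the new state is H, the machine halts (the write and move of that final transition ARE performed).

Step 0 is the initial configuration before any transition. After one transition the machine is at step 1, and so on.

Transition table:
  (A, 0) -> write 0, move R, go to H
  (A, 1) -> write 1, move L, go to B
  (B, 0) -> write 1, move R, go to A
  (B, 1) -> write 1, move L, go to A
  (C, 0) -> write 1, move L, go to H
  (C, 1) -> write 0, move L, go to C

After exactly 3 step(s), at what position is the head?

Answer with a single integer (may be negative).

Step 1: in state A at pos 0, read 1 -> (A,1)->write 1,move L,goto B. Now: state=B, head=-1, tape[-4..4]=010010010 (head:    ^)
Step 2: in state B at pos -1, read 0 -> (B,0)->write 1,move R,goto A. Now: state=A, head=0, tape[-4..4]=010110010 (head:     ^)
Step 3: in state A at pos 0, read 1 -> (A,1)->write 1,move L,goto B. Now: state=B, head=-1, tape[-4..4]=010110010 (head:    ^)

Answer: -1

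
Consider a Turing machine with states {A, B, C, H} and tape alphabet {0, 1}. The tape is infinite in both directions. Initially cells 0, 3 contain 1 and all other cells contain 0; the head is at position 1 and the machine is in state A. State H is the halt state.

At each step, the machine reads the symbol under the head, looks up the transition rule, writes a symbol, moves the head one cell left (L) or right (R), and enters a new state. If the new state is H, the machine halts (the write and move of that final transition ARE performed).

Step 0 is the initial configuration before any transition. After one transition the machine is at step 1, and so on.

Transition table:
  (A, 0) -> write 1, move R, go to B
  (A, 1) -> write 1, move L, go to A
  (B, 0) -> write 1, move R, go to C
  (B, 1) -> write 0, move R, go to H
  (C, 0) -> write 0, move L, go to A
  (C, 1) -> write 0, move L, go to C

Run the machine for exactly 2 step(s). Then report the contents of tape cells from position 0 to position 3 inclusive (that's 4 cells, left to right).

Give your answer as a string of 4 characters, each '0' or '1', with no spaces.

Step 1: in state A at pos 1, read 0 -> (A,0)->write 1,move R,goto B. Now: state=B, head=2, tape[-1..4]=011010 (head:    ^)
Step 2: in state B at pos 2, read 0 -> (B,0)->write 1,move R,goto C. Now: state=C, head=3, tape[-1..4]=011110 (head:     ^)

Answer: 1111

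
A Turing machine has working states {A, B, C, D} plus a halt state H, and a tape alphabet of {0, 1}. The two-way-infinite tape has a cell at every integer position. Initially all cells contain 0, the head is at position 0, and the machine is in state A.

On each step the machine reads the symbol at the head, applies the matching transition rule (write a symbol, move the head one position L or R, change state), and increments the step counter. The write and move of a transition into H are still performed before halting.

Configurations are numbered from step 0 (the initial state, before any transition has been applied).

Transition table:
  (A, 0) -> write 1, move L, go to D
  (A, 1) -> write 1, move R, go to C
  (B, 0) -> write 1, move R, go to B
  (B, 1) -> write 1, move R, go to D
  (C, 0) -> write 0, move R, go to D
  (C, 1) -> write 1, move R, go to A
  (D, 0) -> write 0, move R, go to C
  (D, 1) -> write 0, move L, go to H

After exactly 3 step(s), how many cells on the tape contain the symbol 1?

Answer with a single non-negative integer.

Step 1: in state A at pos 0, read 0 -> (A,0)->write 1,move L,goto D. Now: state=D, head=-1, tape[-2..1]=0010 (head:  ^)
Step 2: in state D at pos -1, read 0 -> (D,0)->write 0,move R,goto C. Now: state=C, head=0, tape[-2..1]=0010 (head:   ^)
Step 3: in state C at pos 0, read 1 -> (C,1)->write 1,move R,goto A. Now: state=A, head=1, tape[-2..2]=00100 (head:    ^)
Cells containing 1 after step 3: {0} -> 1 cell(s)

Answer: 1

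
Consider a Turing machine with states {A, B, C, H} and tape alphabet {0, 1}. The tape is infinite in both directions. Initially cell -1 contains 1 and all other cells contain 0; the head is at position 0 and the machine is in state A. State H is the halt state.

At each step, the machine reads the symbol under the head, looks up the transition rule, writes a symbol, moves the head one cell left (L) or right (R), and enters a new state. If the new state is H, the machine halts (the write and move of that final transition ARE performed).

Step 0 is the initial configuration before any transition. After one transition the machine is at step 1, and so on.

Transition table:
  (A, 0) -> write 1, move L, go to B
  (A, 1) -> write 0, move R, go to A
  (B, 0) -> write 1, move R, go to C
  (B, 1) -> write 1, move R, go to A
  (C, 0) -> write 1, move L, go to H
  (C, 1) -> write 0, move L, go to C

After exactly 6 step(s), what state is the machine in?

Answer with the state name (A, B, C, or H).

Step 1: in state A at pos 0, read 0 -> (A,0)->write 1,move L,goto B. Now: state=B, head=-1, tape[-2..1]=0110 (head:  ^)
Step 2: in state B at pos -1, read 1 -> (B,1)->write 1,move R,goto A. Now: state=A, head=0, tape[-2..1]=0110 (head:   ^)
Step 3: in state A at pos 0, read 1 -> (A,1)->write 0,move R,goto A. Now: state=A, head=1, tape[-2..2]=01000 (head:    ^)
Step 4: in state A at pos 1, read 0 -> (A,0)->write 1,move L,goto B. Now: state=B, head=0, tape[-2..2]=01010 (head:   ^)
Step 5: in state B at pos 0, read 0 -> (B,0)->write 1,move R,goto C. Now: state=C, head=1, tape[-2..2]=01110 (head:    ^)
Step 6: in state C at pos 1, read 1 -> (C,1)->write 0,move L,goto C. Now: state=C, head=0, tape[-2..2]=01100 (head:   ^)

Answer: C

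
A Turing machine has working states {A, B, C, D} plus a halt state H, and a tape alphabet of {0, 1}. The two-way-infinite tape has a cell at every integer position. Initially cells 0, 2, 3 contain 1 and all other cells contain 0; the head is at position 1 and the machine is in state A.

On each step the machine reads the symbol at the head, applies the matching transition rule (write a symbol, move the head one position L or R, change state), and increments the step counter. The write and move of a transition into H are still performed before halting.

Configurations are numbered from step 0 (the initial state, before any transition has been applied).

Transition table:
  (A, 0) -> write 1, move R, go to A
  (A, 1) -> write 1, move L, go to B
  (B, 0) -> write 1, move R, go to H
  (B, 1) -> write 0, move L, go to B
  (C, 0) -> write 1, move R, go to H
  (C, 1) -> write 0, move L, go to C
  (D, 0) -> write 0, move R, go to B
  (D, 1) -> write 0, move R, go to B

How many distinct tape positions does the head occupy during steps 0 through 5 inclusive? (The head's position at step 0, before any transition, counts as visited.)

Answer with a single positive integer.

Step 1: in state A at pos 1, read 0 -> (A,0)->write 1,move R,goto A. Now: state=A, head=2, tape[-1..4]=011110 (head:    ^)
Step 2: in state A at pos 2, read 1 -> (A,1)->write 1,move L,goto B. Now: state=B, head=1, tape[-1..4]=011110 (head:   ^)
Step 3: in state B at pos 1, read 1 -> (B,1)->write 0,move L,goto B. Now: state=B, head=0, tape[-1..4]=010110 (head:  ^)
Step 4: in state B at pos 0, read 1 -> (B,1)->write 0,move L,goto B. Now: state=B, head=-1, tape[-2..4]=0000110 (head:  ^)
Step 5: in state B at pos -1, read 0 -> (B,0)->write 1,move R,goto H. Now: state=H, head=0, tape[-2..4]=0100110 (head:   ^)
Head positions at steps 0..5: starting at 1, distinct positions visited = {-1, 0, 1, 2} -> 4 position(s)

Answer: 4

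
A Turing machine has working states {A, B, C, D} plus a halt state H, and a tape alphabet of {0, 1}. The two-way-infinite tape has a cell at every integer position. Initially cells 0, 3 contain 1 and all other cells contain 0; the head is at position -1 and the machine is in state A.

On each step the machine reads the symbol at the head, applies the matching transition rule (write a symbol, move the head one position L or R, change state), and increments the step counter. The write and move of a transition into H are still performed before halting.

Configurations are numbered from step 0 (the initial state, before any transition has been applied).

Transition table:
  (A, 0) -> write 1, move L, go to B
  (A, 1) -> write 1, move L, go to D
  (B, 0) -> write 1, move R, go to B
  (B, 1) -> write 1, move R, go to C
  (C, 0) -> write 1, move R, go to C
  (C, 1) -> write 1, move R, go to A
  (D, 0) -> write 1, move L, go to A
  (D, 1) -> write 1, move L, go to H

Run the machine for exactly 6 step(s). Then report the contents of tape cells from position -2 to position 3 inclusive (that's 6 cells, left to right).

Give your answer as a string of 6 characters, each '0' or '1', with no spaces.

Answer: 111101

Derivation:
Step 1: in state A at pos -1, read 0 -> (A,0)->write 1,move L,goto B. Now: state=B, head=-2, tape[-3..4]=00110010 (head:  ^)
Step 2: in state B at pos -2, read 0 -> (B,0)->write 1,move R,goto B. Now: state=B, head=-1, tape[-3..4]=01110010 (head:   ^)
Step 3: in state B at pos -1, read 1 -> (B,1)->write 1,move R,goto C. Now: state=C, head=0, tape[-3..4]=01110010 (head:    ^)
Step 4: in state C at pos 0, read 1 -> (C,1)->write 1,move R,goto A. Now: state=A, head=1, tape[-3..4]=01110010 (head:     ^)
Step 5: in state A at pos 1, read 0 -> (A,0)->write 1,move L,goto B. Now: state=B, head=0, tape[-3..4]=01111010 (head:    ^)
Step 6: in state B at pos 0, read 1 -> (B,1)->write 1,move R,goto C. Now: state=C, head=1, tape[-3..4]=01111010 (head:     ^)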